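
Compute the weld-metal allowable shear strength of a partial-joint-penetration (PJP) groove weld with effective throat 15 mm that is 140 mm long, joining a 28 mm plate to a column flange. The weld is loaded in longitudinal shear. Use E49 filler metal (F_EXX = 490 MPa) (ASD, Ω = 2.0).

Effective throat (given) t_e = 15 mm.
A_we = 15 × 140 = 2100 mm².
F_nw = 0.6 F_EXX = 294 MPa.
R_n/Ω = (294 × 2100) / 2.0 × 10⁻³ = 308.7 kN.

R_n/Ω ≈ 309 kN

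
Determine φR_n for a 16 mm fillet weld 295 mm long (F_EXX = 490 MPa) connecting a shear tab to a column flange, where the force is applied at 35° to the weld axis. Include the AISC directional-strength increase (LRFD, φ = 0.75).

φR_n ≈ 896 kN

t_e = 0.707 × 16 = 11.31 mm; A_we = 11.31 × 295 = 3337 mm².
Directional factor: 1.0 + 0.5 sin^1.5(35°) = 1.217.
F_nw = 0.6 × 490 × 1.217 = 357.9 MPa.
φR_n = 0.75 × 357.9 × 3337 × 10⁻³ = 895.6 kN.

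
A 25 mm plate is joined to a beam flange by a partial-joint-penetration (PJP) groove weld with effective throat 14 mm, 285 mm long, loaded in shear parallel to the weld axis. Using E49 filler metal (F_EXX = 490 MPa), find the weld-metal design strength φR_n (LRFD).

φR_n ≈ 880 kN

Effective throat (given) t_e = 14 mm.
A_we = 14 × 285 = 3990 mm².
F_nw = 0.6 F_EXX = 294 MPa.
φR_n = 0.75 × 294 × 3990 × 10⁻³ = 879.8 kN.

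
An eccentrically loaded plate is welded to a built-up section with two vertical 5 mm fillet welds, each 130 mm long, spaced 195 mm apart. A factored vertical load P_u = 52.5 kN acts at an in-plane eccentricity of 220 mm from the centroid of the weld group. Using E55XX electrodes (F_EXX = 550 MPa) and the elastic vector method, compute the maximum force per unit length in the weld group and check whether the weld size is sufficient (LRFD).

Total weld length L_w = 260 mm. Treat welds as unit-width lines.
Polar moment about centroid: J = 2[d³/12 + d(b/2)²] = 2[130³/12 + 130×97.5²] = 2838000 mm³.
Direct shear f_v = P/L_w = 52.5×10³ / 260 = 201.9 N/mm (vertical).
Torsion M = P·e = 52.5×10³ × 220 = 11550000 N·mm.
Critical point at (x, y) = (97.5, 65) from centroid. f_tx = M·y/J = 264.6 N/mm; f_ty = M·x/J = 396.8 N/mm.
Resultant f_max = √[f_tx² + (f_v + f_ty)²] = √[264.6² + (201.9 + 396.8)²] = 654.6 N/mm.
Capacity per unit length: φr_n = 0.75 × 0.6 × 550 × (0.707 × 5) = 874.9 N/mm.
654.6 ≤ 874.9 → adequate.

f_max ≈ 655 N/mm; adequate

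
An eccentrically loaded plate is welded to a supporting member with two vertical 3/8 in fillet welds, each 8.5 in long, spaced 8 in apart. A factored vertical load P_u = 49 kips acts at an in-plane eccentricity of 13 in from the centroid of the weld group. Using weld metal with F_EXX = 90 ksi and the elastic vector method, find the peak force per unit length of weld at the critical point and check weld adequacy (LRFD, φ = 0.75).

Total weld length L_w = 17 in. Treat welds as unit-width lines.
Polar moment about centroid: J = 2[d³/12 + d(b/2)²] = 2[8.5³/12 + 8.5×4²] = 374.4 in³.
Direct shear f_v = P/L_w = 49 / 17 = 2.882 kip/in (vertical).
Torsion M = P·e = 49 × 13 = 637 kip·in.
Critical point at (x, y) = (4, 4.25) from centroid. f_tx = M·y/J = 7.232 kip/in; f_ty = M·x/J = 6.806 kip/in.
Resultant f_max = √[f_tx² + (f_v + f_ty)²] = √[7.232² + (2.882 + 6.806)²] = 12.09 kip/in.
Capacity per unit length: φr_n = 0.75 × 0.6 × 90 × (0.707 × 0.375) = 10.74 kip/in.
12.09 > 10.74 → NOT adequate.

f_max ≈ 12.1 kip/in; NOT adequate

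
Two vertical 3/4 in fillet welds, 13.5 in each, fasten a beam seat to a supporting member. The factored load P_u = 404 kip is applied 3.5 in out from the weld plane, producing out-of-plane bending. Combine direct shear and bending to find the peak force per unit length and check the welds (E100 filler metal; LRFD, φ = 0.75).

f_max ≈ 27.7 kip/in; NOT adequate

E100XX → F_EXX = 100 ksi.
L_w = 2 × 13.5 = 27 in; section modulus (unit throat) S = 2 × L²/6 = 60.75 in².
Direct shear f_v = P/L_w = 404/27 = 14.96 kip/in.
Moment M = P × e = 404 × 3.5 = 1414 kip·in; bending f_b = M/S = 23.28 kip/in.
f_max = √(f_v² + f_b²) = √(14.96² + 23.28²) = 27.67 kip/in.
φr_n = 0.75 × 0.6 × 100 × (0.707 × 0.75) = 23.86 kip/in → NOT adequate.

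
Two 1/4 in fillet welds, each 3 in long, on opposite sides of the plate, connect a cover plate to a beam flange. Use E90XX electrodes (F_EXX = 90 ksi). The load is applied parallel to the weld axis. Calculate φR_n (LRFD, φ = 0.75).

Effective throat t_e = 0.707 × 0.25 = 0.1767 in.
Total length L = 6 in; A_we = 0.1767 × 6 = 1.06 in².
F_nw = 0.6 F_EXX = 0.6 × 90 = 54 ksi.
φR_n = 0.75 × 54 × 1.06 = 42.95 kip.

φR_n ≈ 43 kip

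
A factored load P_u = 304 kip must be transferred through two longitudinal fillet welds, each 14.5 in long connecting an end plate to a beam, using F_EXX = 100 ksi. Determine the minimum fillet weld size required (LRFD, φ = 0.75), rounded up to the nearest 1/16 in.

w = 3/8 in

Total weld length L = 29 in.
Required throat t_e = P_u / (φ × 0.6 F_EXX × L) = 304 / (0.75 × 0.6 × 100 × 29) = 0.233 in.
Required leg w = t_e / 0.707 = 0.3295 in → use 3/8 in.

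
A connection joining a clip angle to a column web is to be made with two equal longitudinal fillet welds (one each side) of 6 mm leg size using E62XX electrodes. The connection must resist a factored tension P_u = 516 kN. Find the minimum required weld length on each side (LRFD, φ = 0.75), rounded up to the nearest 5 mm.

E62XX → F_EXX = 620 MPa.
Throat t_e = 0.707 × 6 = 4.242 mm.
φr_n = 0.75 × 0.6 × 620 × 4.242 × 10⁻³ = 1.184 kN/mm.
L_req = P_u / φr_n = 516 / 1.184 = 436 mm total.
Per side: 436 / 2 = 218 mm.
Round up → use L = 220 mm on each side.

L = 220 mm on each side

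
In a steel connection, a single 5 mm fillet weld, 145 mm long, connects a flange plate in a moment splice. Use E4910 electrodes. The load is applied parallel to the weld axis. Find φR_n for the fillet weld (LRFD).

φR_n ≈ 113 kN

E49XX → F_EXX = 490 MPa.
Effective throat t_e = 0.707 × 5 = 3.535 mm.
Total length L = 145 mm; A_we = 3.535 × 145 = 512.6 mm².
F_nw = 0.6 F_EXX = 0.6 × 490 = 294 MPa.
φR_n = 0.75 × 294 × 512.6 × 10⁻³ = 113 kN.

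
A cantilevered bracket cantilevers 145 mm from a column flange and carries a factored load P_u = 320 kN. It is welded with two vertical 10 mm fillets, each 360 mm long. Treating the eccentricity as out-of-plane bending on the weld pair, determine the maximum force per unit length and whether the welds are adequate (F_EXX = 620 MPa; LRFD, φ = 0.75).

L_w = 2 × 360 = 720 mm; section modulus (unit throat) S = 2 × L²/6 = 43200 mm².
Direct shear f_v = P/L_w = 320×10³/720 = 444.4 N/mm.
Moment M = P × e = 320×10³ × 145 = 46400000 N·mm; bending f_b = M/S = 1074 N/mm.
f_max = √(f_v² + f_b²) = √(444.4² + 1074²) = 1162 N/mm.
φr_n = 0.75 × 0.6 × 620 × (0.707 × 10) = 1973 N/mm → adequate.

f_max ≈ 1160 N/mm; adequate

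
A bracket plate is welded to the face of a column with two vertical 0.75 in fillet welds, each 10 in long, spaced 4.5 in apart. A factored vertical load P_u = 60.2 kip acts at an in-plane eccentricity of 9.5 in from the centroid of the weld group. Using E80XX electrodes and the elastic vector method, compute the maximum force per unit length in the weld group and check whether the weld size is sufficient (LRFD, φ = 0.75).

f_max ≈ 13.2 kip/in; adequate

E80XX → F_EXX = 80 ksi.
Total weld length L_w = 20 in. Treat welds as unit-width lines.
Polar moment about centroid: J = 2[d³/12 + d(b/2)²] = 2[10³/12 + 10×2.25²] = 267.9 in³.
Direct shear f_v = P/L_w = 60.2 / 20 = 3.01 kip/in (vertical).
Torsion M = P·e = 60.2 × 9.5 = 571.9 kip·in.
Critical point at (x, y) = (2.25, 5) from centroid. f_tx = M·y/J = 10.67 kip/in; f_ty = M·x/J = 4.803 kip/in.
Resultant f_max = √[f_tx² + (f_v + f_ty)²] = √[10.67² + (3.01 + 4.803)²] = 13.23 kip/in.
Capacity per unit length: φr_n = 0.75 × 0.6 × 80 × (0.707 × 0.75) = 19.09 kip/in.
13.23 ≤ 19.09 → adequate.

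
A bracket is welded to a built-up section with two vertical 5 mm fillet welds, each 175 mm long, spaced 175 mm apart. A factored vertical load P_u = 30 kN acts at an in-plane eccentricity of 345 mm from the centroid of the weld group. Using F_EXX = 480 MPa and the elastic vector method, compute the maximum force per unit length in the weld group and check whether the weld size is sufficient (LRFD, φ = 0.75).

Total weld length L_w = 350 mm. Treat welds as unit-width lines.
Polar moment about centroid: J = 2[d³/12 + d(b/2)²] = 2[175³/12 + 175×87.5²] = 3573000 mm³.
Direct shear f_v = P/L_w = 30×10³ / 350 = 85.71 N/mm (vertical).
Torsion M = P·e = 30×10³ × 345 = 10350000 N·mm.
Critical point at (x, y) = (87.5, 87.5) from centroid. f_tx = M·y/J = 253.5 N/mm; f_ty = M·x/J = 253.5 N/mm.
Resultant f_max = √[f_tx² + (f_v + f_ty)²] = √[253.5² + (85.71 + 253.5)²] = 423.4 N/mm.
Capacity per unit length: φr_n = 0.75 × 0.6 × 480 × (0.707 × 5) = 763.6 N/mm.
423.4 ≤ 763.6 → adequate.

f_max ≈ 423 N/mm; adequate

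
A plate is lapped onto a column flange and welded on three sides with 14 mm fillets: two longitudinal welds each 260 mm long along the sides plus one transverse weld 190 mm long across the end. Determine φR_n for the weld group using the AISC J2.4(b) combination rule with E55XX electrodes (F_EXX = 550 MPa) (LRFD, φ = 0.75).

t_e = 0.707 × 14 = 9.898 mm.
R_nwl = 0.6 × 550 × 9.898 × 520 × 10⁻³ = 1698 kN (longitudinal, 2 welds).
R_nwt = 0.6 × 550 × 9.898 × 190 × 10⁻³ = 620.6 kN (transverse, base value).
(i) R_nwl + R_nwt = 2319 kN; (ii) 0.85 R_nwl + 1.5 R_nwt = 2375 kN.
R_n = max = 2375 kN [governs: (ii)]; φR_n = 1781 kN.

φR_n ≈ 1780 kN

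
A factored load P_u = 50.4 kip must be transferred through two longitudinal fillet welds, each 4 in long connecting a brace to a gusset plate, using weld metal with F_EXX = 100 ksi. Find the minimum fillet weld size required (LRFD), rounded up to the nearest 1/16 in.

w = 1/4 in

Total weld length L = 8 in.
Required throat t_e = P_u / (φ × 0.6 F_EXX × L) = 50.4 / (0.75 × 0.6 × 100 × 8) = 0.14 in.
Required leg w = t_e / 0.707 = 0.198 in → use 1/4 in.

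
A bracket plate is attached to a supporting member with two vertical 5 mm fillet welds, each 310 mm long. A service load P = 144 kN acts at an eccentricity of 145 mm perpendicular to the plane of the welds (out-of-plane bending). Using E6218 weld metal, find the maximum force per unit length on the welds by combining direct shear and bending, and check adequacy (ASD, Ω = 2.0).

f_max ≈ 692 N/mm; NOT adequate

E62XX → F_EXX = 620 MPa.
L_w = 2 × 310 = 620 mm; section modulus (unit throat) S = 2 × L²/6 = 32030 mm².
Direct shear f_v = P/L_w = 144×10³/620 = 232.3 N/mm.
Moment M = P × e = 144×10³ × 145 = 20880000 N·mm; bending f_b = M/S = 651.8 N/mm.
f_max = √(f_v² + f_b²) = √(232.3² + 651.8²) = 692 N/mm.
r_n/Ω = (1/2.0) × 0.6 × 620 × (0.707 × 5) = 657.5 N/mm → NOT adequate.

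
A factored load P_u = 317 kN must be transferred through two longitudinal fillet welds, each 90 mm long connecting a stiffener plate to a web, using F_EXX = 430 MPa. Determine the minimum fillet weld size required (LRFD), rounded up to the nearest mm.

w = 13 mm

Total weld length L = 180 mm.
Required throat t_e = P_u / (φ × 0.6 F_EXX × L) = 317 / (0.75 × 0.6 × 430 × 180 × 10⁻³) = 9.101 mm.
Required leg w = t_e / 0.707 = 12.87 mm → use 13 mm.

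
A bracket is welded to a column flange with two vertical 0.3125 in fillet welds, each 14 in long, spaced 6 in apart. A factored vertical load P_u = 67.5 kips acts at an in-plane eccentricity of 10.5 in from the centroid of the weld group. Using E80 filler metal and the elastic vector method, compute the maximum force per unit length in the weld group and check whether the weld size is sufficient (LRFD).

f_max ≈ 8.84 kip/in; NOT adequate

E80XX → F_EXX = 80 ksi.
Total weld length L_w = 28 in. Treat welds as unit-width lines.
Polar moment about centroid: J = 2[d³/12 + d(b/2)²] = 2[14³/12 + 14×3²] = 709.3 in³.
Direct shear f_v = P/L_w = 67.5 / 28 = 2.411 kip/in (vertical).
Torsion M = P·e = 67.5 × 10.5 = 708.75 kip·in.
Critical point at (x, y) = (3, 7) from centroid. f_tx = M·y/J = 6.994 kip/in; f_ty = M·x/J = 2.998 kip/in.
Resultant f_max = √[f_tx² + (f_v + f_ty)²] = √[6.994² + (2.411 + 2.998)²] = 8.841 kip/in.
Capacity per unit length: φr_n = 0.75 × 0.6 × 80 × (0.707 × 0.3125) = 7.954 kip/in.
8.841 > 7.954 → NOT adequate.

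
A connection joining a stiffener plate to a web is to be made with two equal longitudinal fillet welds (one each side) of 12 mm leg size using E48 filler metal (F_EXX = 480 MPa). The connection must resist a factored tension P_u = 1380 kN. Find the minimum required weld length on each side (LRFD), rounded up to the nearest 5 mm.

L = 380 mm on each side

Throat t_e = 0.707 × 12 = 8.484 mm.
φr_n = 0.75 × 0.6 × 480 × 8.484 × 10⁻³ = 1.833 kN/mm.
L_req = P_u / φr_n = 1380 / 1.833 = 753.1 mm total.
Per side: 753.1 / 2 = 376.5 mm.
Round up → use L = 380 mm on each side.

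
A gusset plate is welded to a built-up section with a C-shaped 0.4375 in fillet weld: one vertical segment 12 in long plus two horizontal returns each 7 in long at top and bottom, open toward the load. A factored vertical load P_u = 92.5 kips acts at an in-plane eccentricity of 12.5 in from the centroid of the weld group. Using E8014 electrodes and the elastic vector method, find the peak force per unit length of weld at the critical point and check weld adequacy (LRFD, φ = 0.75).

E80XX → F_EXX = 80 ksi.
Total weld length L_w = 26 in. Treat welds as unit-width lines.
Centroid: x̄ = 2×7×3.5 / 26 = 1.885 in from the vertical weld.
Polar moment about centroid: J = I_x + I_y = [12³/12 + 2×7×6²] + [12×1.885² + 2(7³/12 + 7×1.615²)] = 784.3 in³.
Direct shear f_v = P/L_w = 92.5 / 26 = 3.558 kip/in (vertical).
Torsion M = P·e = 92.5 × 12.5 = 1156.2 kip·in.
Critical point at (x, y) = (5.115, 6) from centroid. f_tx = M·y/J = 8.845 kip/in; f_ty = M·x/J = 7.541 kip/in.
Resultant f_max = √[f_tx² + (f_v + f_ty)²] = √[8.845² + (3.558 + 7.541)²] = 14.19 kip/in.
Capacity per unit length: φr_n = 0.75 × 0.6 × 80 × (0.707 × 0.4375) = 11.14 kip/in.
14.19 > 11.14 → NOT adequate.

f_max ≈ 14.2 kip/in; NOT adequate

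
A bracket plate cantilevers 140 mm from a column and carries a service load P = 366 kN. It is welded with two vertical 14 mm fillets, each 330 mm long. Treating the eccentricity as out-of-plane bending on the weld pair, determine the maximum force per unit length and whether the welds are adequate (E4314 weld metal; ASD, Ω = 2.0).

E43XX → F_EXX = 430 MPa.
L_w = 2 × 330 = 660 mm; section modulus (unit throat) S = 2 × L²/6 = 36300 mm².
Direct shear f_v = P/L_w = 366×10³/660 = 554.5 N/mm.
Moment M = P × e = 366×10³ × 140 = 51240000 N·mm; bending f_b = M/S = 1412 N/mm.
f_max = √(f_v² + f_b²) = √(554.5² + 1412²) = 1517 N/mm.
r_n/Ω = (1/2.0) × 0.6 × 430 × (0.707 × 14) = 1277 N/mm → NOT adequate.

f_max ≈ 1520 N/mm; NOT adequate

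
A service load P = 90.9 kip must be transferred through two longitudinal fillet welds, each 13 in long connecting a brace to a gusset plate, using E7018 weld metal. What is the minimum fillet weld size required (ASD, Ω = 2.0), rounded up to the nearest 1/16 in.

E70XX → F_EXX = 70 ksi.
Total weld length L = 26 in.
Required throat t_e = P × Ω / (0.6 F_EXX × L) = 90.9 × 2.0 / (0.6 × 70 × 26) = 0.1665 in.
Required leg w = t_e / 0.707 = 0.2355 in → use 1/4 in.

w = 1/4 in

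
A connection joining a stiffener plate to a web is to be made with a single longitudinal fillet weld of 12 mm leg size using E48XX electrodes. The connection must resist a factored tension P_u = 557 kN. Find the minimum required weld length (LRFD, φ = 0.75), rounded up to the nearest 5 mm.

L = 305 mm

E48XX → F_EXX = 480 MPa.
Throat t_e = 0.707 × 12 = 8.484 mm.
φr_n = 0.75 × 0.6 × 480 × 8.484 × 10⁻³ = 1.833 kN/mm.
L_req = P_u / φr_n = 557 / 1.833 = 303.9 mm total.
Round up → use L = 305 mm.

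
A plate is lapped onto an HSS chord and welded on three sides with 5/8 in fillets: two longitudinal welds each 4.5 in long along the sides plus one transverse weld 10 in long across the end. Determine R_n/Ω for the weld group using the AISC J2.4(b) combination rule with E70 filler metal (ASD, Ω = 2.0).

R_n/Ω ≈ 210 kip

E70XX → F_EXX = 70 ksi.
t_e = 0.707 × 0.625 = 0.4419 in.
R_nwl = 0.6 × 70 × 0.4419 × 9 = 167 kip (longitudinal, 2 welds).
R_nwt = 0.6 × 70 × 0.4419 × 10 = 185.6 kip (transverse, base value).
(i) R_nwl + R_nwt = 352.6 kip; (ii) 0.85 R_nwl + 1.5 R_nwt = 420.4 kip.
R_n = max = 420.4 kip [governs: (ii)]; R_n/Ω = 210.2 kip.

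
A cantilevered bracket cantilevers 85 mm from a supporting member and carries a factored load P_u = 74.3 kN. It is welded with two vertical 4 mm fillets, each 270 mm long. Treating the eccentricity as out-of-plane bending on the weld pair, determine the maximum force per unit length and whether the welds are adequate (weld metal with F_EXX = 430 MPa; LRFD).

f_max ≈ 294 N/mm; adequate

L_w = 2 × 270 = 540 mm; section modulus (unit throat) S = 2 × L²/6 = 24300 mm².
Direct shear f_v = P/L_w = 74.3×10³/540 = 137.6 N/mm.
Moment M = P × e = 74.3×10³ × 85 = 6315500 N·mm; bending f_b = M/S = 259.9 N/mm.
f_max = √(f_v² + f_b²) = √(137.6² + 259.9²) = 294.1 N/mm.
φr_n = 0.75 × 0.6 × 430 × (0.707 × 4) = 547.2 N/mm → adequate.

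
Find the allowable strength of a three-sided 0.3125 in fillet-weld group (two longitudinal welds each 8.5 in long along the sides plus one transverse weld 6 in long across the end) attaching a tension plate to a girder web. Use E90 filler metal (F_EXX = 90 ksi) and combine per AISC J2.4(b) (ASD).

R_n/Ω ≈ 140 kip

t_e = 0.707 × 0.3125 = 0.2209 in.
R_nwl = 0.6 × 90 × 0.2209 × 17 = 202.8 kip (longitudinal, 2 welds).
R_nwt = 0.6 × 90 × 0.2209 × 6 = 71.58 kip (transverse, base value).
(i) R_nwl + R_nwt = 274.4 kip; (ii) 0.85 R_nwl + 1.5 R_nwt = 279.8 kip.
R_n = max = 279.8 kip [governs: (ii)]; R_n/Ω = 139.9 kip.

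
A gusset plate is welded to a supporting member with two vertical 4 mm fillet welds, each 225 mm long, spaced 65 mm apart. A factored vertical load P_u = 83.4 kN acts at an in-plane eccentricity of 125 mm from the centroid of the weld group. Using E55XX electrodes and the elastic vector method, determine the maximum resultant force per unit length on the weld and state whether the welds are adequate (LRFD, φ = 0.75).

E55XX → F_EXX = 550 MPa.
Total weld length L_w = 450 mm. Treat welds as unit-width lines.
Polar moment about centroid: J = 2[d³/12 + d(b/2)²] = 2[225³/12 + 225×32.5²] = 2374000 mm³.
Direct shear f_v = P/L_w = 83.4×10³ / 450 = 185.3 N/mm (vertical).
Torsion M = P·e = 83.4×10³ × 125 = 10425000 N·mm.
Critical point at (x, y) = (32.5, 112.5) from centroid. f_tx = M·y/J = 494.1 N/mm; f_ty = M·x/J = 142.7 N/mm.
Resultant f_max = √[f_tx² + (f_v + f_ty)²] = √[494.1² + (185.3 + 142.7)²] = 593.1 N/mm.
Capacity per unit length: φr_n = 0.75 × 0.6 × 550 × (0.707 × 4) = 699.9 N/mm.
593.1 ≤ 699.9 → adequate.

f_max ≈ 593 N/mm; adequate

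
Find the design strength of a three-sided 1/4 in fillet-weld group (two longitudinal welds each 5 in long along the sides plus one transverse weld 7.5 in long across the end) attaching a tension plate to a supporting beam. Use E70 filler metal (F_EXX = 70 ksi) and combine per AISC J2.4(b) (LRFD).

φR_n ≈ 110 kip

t_e = 0.707 × 0.25 = 0.1767 in.
R_nwl = 0.6 × 70 × 0.1767 × 10 = 74.23 kip (longitudinal, 2 welds).
R_nwt = 0.6 × 70 × 0.1767 × 7.5 = 55.68 kip (transverse, base value).
(i) R_nwl + R_nwt = 129.9 kip; (ii) 0.85 R_nwl + 1.5 R_nwt = 146.6 kip.
R_n = max = 146.6 kip [governs: (ii)]; φR_n = 110 kip.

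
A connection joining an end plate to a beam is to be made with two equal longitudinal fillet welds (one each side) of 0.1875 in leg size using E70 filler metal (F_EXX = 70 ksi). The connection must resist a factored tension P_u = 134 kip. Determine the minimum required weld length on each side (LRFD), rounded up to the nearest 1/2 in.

L = 16.5 in on each side

Throat t_e = 0.707 × 0.1875 = 0.1326 in.
φr_n = 0.75 × 0.6 × 70 × 0.1326 = 4.176 kip/in.
L_req = P_u / φr_n = 134 / 4.176 = 32.09 in total.
Per side: 32.09 / 2 = 16.05 in.
Round up → use L = 16.5 in on each side.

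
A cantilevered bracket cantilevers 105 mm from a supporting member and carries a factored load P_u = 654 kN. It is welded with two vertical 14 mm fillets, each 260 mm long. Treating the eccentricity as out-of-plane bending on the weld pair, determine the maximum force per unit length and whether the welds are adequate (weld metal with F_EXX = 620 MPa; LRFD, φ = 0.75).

L_w = 2 × 260 = 520 mm; section modulus (unit throat) S = 2 × L²/6 = 22530 mm².
Direct shear f_v = P/L_w = 654×10³/520 = 1258 N/mm.
Moment M = P × e = 654×10³ × 105 = 68670000 N·mm; bending f_b = M/S = 3047 N/mm.
f_max = √(f_v² + f_b²) = √(1258² + 3047²) = 3297 N/mm.
φr_n = 0.75 × 0.6 × 620 × (0.707 × 14) = 2762 N/mm → NOT adequate.

f_max ≈ 3300 N/mm; NOT adequate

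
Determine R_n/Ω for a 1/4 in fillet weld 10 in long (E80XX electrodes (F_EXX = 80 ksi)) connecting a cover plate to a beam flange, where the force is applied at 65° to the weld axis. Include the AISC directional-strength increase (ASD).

R_n/Ω ≈ 60.7 kips

t_e = 0.707 × 0.25 = 0.1767 in; A_we = 0.1767 × 10 = 1.767 in².
Directional factor: 1.0 + 0.5 sin^1.5(65°) = 1.431.
F_nw = 0.6 × 80 × 1.431 = 68.71 ksi.
R_n/Ω = (68.71 × 1.767) / 2.0 = 60.72 kips.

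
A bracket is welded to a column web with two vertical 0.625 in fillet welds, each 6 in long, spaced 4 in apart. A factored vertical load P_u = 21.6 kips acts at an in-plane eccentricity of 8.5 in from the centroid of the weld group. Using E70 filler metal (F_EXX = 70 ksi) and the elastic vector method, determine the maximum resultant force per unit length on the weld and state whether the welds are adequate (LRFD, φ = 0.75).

Total weld length L_w = 12 in. Treat welds as unit-width lines.
Polar moment about centroid: J = 2[d³/12 + d(b/2)²] = 2[6³/12 + 6×2²] = 84 in³.
Direct shear f_v = P/L_w = 21.6 / 12 = 1.8 kip/in (vertical).
Torsion M = P·e = 21.6 × 8.5 = 183.6 kip·in.
Critical point at (x, y) = (2, 3) from centroid. f_tx = M·y/J = 6.557 kip/in; f_ty = M·x/J = 4.371 kip/in.
Resultant f_max = √[f_tx² + (f_v + f_ty)²] = √[6.557² + (1.8 + 4.371)²] = 9.005 kip/in.
Capacity per unit length: φr_n = 0.75 × 0.6 × 70 × (0.707 × 0.625) = 13.92 kip/in.
9.005 ≤ 13.92 → adequate.

f_max ≈ 9 kip/in; adequate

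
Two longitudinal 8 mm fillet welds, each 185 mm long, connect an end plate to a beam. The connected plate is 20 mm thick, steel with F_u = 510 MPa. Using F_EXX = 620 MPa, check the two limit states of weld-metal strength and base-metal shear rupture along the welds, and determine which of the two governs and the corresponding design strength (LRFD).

φR_n ≈ 584 kN (weld metal governs)

t_e = 0.707 × 8 = 5.656 mm; L = 370 mm.
Weld metal: φR_n = 0.75 × 0.6 × 620 × 5.656 × 370 × 10⁻³ = 583.9 kN.
Base metal (shear rupture): φR_n = 0.75 × 0.6 × 510 × 20 × 370 × 10⁻³ = 1698 kN.
Governing: weld metal.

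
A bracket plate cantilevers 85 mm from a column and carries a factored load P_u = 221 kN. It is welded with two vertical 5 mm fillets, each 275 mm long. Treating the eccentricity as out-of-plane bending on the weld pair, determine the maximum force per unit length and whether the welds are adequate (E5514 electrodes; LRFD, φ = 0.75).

E55XX → F_EXX = 550 MPa.
L_w = 2 × 275 = 550 mm; section modulus (unit throat) S = 2 × L²/6 = 25210 mm².
Direct shear f_v = P/L_w = 221×10³/550 = 401.8 N/mm.
Moment M = P × e = 221×10³ × 85 = 18785000 N·mm; bending f_b = M/S = 745.2 N/mm.
f_max = √(f_v² + f_b²) = √(401.8² + 745.2²) = 846.6 N/mm.
φr_n = 0.75 × 0.6 × 550 × (0.707 × 5) = 874.9 N/mm → adequate.

f_max ≈ 847 N/mm; adequate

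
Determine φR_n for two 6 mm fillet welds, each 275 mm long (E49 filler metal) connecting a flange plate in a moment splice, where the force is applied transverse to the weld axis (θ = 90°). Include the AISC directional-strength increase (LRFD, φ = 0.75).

φR_n ≈ 772 kN

E49XX → F_EXX = 490 MPa.
t_e = 0.707 × 6 = 4.242 mm; A_we = 4.242 × 550 = 2333 mm².
Directional factor: 1.0 + 0.5 sin^1.5(90°) = 1.5.
F_nw = 0.6 × 490 × 1.5 = 441 MPa.
φR_n = 0.75 × 441 × 2333 × 10⁻³ = 771.7 kN.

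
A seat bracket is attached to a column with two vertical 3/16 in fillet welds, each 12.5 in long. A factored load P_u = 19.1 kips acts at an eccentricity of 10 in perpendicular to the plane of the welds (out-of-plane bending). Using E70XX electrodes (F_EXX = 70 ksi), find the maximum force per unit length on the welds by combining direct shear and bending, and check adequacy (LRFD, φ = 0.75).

L_w = 2 × 12.5 = 25 in; section modulus (unit throat) S = 2 × L²/6 = 52.08 in².
Direct shear f_v = P/L_w = 19.1/25 = 0.764 kip/in.
Moment M = P × e = 19.1 × 10 = 191 kip·in; bending f_b = M/S = 3.667 kip/in.
f_max = √(f_v² + f_b²) = √(0.764² + 3.667²) = 3.746 kip/in.
φr_n = 0.75 × 0.6 × 70 × (0.707 × 0.1875) = 4.176 kip/in → adequate.

f_max ≈ 3.75 kip/in; adequate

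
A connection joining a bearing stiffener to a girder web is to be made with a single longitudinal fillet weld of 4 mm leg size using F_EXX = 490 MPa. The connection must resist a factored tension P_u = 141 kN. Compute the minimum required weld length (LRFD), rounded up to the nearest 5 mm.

L = 230 mm

Throat t_e = 0.707 × 4 = 2.828 mm.
φr_n = 0.75 × 0.6 × 490 × 2.828 × 10⁻³ = 0.6236 kN/mm.
L_req = P_u / φr_n = 141 / 0.6236 = 226.1 mm total.
Round up → use L = 230 mm.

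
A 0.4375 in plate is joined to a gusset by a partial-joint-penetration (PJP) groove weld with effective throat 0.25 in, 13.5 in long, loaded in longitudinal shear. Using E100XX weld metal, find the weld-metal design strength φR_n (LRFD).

φR_n ≈ 152 kip

E100XX → F_EXX = 100 ksi.
Effective throat (given) t_e = 0.25 in.
A_we = 0.25 × 13.5 = 3.375 in².
F_nw = 0.6 F_EXX = 60 ksi.
φR_n = 0.75 × 60 × 3.375 = 151.9 kip.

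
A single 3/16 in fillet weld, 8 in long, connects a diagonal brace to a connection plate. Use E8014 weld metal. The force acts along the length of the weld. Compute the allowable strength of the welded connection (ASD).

R_n/Ω ≈ 25.5 kips

E80XX → F_EXX = 80 ksi.
Effective throat t_e = 0.707 × 0.1875 = 0.1326 in.
Total length L = 8 in; A_we = 0.1326 × 8 = 1.06 in².
F_nw = 0.6 F_EXX = 0.6 × 80 = 48 ksi.
R_n = 48 × 1.06 = 50.9 kips; R_n/Ω = 50.9/2.0 = 25.45 kips.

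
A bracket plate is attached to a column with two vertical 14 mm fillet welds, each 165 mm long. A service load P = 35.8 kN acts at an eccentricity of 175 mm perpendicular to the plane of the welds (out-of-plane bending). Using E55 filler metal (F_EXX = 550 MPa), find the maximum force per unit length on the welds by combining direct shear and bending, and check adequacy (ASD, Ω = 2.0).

f_max ≈ 699 N/mm; adequate

L_w = 2 × 165 = 330 mm; section modulus (unit throat) S = 2 × L²/6 = 9075 mm².
Direct shear f_v = P/L_w = 35.8×10³/330 = 108.5 N/mm.
Moment M = P × e = 35.8×10³ × 175 = 6265000 N·mm; bending f_b = M/S = 690.4 N/mm.
f_max = √(f_v² + f_b²) = √(108.5² + 690.4²) = 698.8 N/mm.
r_n/Ω = (1/2.0) × 0.6 × 550 × (0.707 × 14) = 1633 N/mm → adequate.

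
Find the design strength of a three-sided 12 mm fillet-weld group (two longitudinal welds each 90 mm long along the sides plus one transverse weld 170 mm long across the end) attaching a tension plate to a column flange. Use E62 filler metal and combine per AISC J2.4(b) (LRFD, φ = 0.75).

E62XX → F_EXX = 620 MPa.
t_e = 0.707 × 12 = 8.484 mm.
R_nwl = 0.6 × 620 × 8.484 × 180 × 10⁻³ = 568.1 kN (longitudinal, 2 welds).
R_nwt = 0.6 × 620 × 8.484 × 170 × 10⁻³ = 536.5 kN (transverse, base value).
(i) R_nwl + R_nwt = 1105 kN; (ii) 0.85 R_nwl + 1.5 R_nwt = 1288 kN.
R_n = max = 1288 kN [governs: (ii)]; φR_n = 965.8 kN.

φR_n ≈ 966 kN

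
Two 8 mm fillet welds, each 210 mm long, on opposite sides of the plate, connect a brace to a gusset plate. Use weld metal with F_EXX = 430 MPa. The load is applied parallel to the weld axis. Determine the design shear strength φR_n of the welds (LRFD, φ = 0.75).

Effective throat t_e = 0.707 × 8 = 5.656 mm.
Total length L = 420 mm; A_we = 5.656 × 420 = 2376 mm².
F_nw = 0.6 F_EXX = 0.6 × 430 = 258 MPa.
φR_n = 0.75 × 258 × 2376 × 10⁻³ = 459.7 kN.

φR_n ≈ 460 kN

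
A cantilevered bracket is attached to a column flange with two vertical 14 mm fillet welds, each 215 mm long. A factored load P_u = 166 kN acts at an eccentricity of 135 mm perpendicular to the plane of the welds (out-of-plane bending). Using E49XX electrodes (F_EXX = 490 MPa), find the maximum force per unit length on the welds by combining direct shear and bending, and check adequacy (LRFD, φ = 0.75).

L_w = 2 × 215 = 430 mm; section modulus (unit throat) S = 2 × L²/6 = 15410 mm².
Direct shear f_v = P/L_w = 166×10³/430 = 386 N/mm.
Moment M = P × e = 166×10³ × 135 = 22410000 N·mm; bending f_b = M/S = 1454 N/mm.
f_max = √(f_v² + f_b²) = √(386² + 1454²) = 1505 N/mm.
φr_n = 0.75 × 0.6 × 490 × (0.707 × 14) = 2183 N/mm → adequate.

f_max ≈ 1500 N/mm; adequate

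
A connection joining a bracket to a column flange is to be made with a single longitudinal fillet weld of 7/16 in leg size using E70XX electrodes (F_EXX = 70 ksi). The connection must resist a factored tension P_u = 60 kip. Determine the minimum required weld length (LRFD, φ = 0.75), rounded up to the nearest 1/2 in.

L = 6.5 in

Throat t_e = 0.707 × 0.4375 = 0.3093 in.
φr_n = 0.75 × 0.6 × 70 × 0.3093 = 9.743 kip/in.
L_req = P_u / φr_n = 60 / 9.743 = 6.158 in total.
Round up → use L = 6.5 in.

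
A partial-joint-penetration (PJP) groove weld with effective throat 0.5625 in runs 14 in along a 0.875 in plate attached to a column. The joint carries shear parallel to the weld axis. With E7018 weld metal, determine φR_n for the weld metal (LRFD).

E70XX → F_EXX = 70 ksi.
Effective throat (given) t_e = 0.5625 in.
A_we = 0.5625 × 14 = 7.875 in².
F_nw = 0.6 F_EXX = 42 ksi.
φR_n = 0.75 × 42 × 7.875 = 248.1 kip.

φR_n ≈ 248 kip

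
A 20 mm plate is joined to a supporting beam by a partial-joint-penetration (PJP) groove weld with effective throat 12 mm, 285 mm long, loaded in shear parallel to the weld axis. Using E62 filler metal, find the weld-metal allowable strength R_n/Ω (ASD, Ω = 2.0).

R_n/Ω ≈ 636 kN

E62XX → F_EXX = 620 MPa.
Effective throat (given) t_e = 12 mm.
A_we = 12 × 285 = 3420 mm².
F_nw = 0.6 F_EXX = 372 MPa.
R_n/Ω = (372 × 3420) / 2.0 × 10⁻³ = 636.1 kN.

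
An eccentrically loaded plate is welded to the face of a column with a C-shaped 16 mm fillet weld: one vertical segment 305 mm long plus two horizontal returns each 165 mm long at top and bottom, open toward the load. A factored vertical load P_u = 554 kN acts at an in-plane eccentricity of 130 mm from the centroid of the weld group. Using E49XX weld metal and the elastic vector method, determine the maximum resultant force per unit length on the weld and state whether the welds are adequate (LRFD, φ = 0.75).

f_max ≈ 1860 N/mm; adequate

E49XX → F_EXX = 490 MPa.
Total weld length L_w = 635 mm. Treat welds as unit-width lines.
Centroid: x̄ = 2×165×82.5 / 635 = 42.87 mm from the vertical weld.
Polar moment about centroid: J = I_x + I_y = [305³/12 + 2×165×152.5²] + [305×42.87² + 2(165³/12 + 165×39.63²)] = 11870000 mm³.
Direct shear f_v = P/L_w = 554×10³ / 635 = 872.4 N/mm (vertical).
Torsion M = P·e = 554×10³ × 130 = 72020000 N·mm.
Critical point at (x, y) = (122.1, 152.5) from centroid. f_tx = M·y/J = 925.6 N/mm; f_ty = M·x/J = 741.2 N/mm.
Resultant f_max = √[f_tx² + (f_v + f_ty)²] = √[925.6² + (872.4 + 741.2)²] = 1860 N/mm.
Capacity per unit length: φr_n = 0.75 × 0.6 × 490 × (0.707 × 16) = 2494 N/mm.
1860 ≤ 2494 → adequate.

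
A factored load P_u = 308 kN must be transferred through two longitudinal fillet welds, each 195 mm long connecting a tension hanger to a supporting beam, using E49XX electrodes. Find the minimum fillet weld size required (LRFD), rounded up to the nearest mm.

w = 6 mm

E49XX → F_EXX = 490 MPa.
Total weld length L = 390 mm.
Required throat t_e = P_u / (φ × 0.6 F_EXX × L) = 308 / (0.75 × 0.6 × 490 × 390 × 10⁻³) = 3.582 mm.
Required leg w = t_e / 0.707 = 5.066 mm → use 6 mm.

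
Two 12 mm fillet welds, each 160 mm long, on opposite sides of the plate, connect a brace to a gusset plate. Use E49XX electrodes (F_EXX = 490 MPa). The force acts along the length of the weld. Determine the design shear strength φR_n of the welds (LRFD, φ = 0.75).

φR_n ≈ 599 kN

Effective throat t_e = 0.707 × 12 = 8.484 mm.
Total length L = 320 mm; A_we = 8.484 × 320 = 2715 mm².
F_nw = 0.6 F_EXX = 0.6 × 490 = 294 MPa.
φR_n = 0.75 × 294 × 2715 × 10⁻³ = 598.6 kN.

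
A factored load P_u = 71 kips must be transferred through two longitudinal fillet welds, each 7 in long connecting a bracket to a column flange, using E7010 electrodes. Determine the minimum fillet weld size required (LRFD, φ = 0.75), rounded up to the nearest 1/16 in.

w = 1/4 in

E70XX → F_EXX = 70 ksi.
Total weld length L = 14 in.
Required throat t_e = P_u / (φ × 0.6 F_EXX × L) = 71 / (0.75 × 0.6 × 70 × 14) = 0.161 in.
Required leg w = t_e / 0.707 = 0.2277 in → use 1/4 in.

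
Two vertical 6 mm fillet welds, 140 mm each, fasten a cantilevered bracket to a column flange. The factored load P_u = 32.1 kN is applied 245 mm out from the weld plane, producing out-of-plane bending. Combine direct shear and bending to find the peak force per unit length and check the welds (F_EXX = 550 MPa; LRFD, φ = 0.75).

f_max ≈ 1210 N/mm; NOT adequate

L_w = 2 × 140 = 280 mm; section modulus (unit throat) S = 2 × L²/6 = 6533 mm².
Direct shear f_v = P/L_w = 32.1×10³/280 = 114.6 N/mm.
Moment M = P × e = 32.1×10³ × 245 = 7864500 N·mm; bending f_b = M/S = 1204 N/mm.
f_max = √(f_v² + f_b²) = √(114.6² + 1204²) = 1209 N/mm.
φr_n = 0.75 × 0.6 × 550 × (0.707 × 6) = 1050 N/mm → NOT adequate.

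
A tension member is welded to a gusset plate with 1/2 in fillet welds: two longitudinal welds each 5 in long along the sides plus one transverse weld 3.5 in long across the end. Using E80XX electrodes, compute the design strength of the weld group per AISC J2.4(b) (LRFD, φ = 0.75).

φR_n ≈ 175 kips

E80XX → F_EXX = 80 ksi.
t_e = 0.707 × 0.5 = 0.3535 in.
R_nwl = 0.6 × 80 × 0.3535 × 10 = 169.7 kips (longitudinal, 2 welds).
R_nwt = 0.6 × 80 × 0.3535 × 3.5 = 59.39 kips (transverse, base value).
(i) R_nwl + R_nwt = 229.1 kips; (ii) 0.85 R_nwl + 1.5 R_nwt = 233.3 kips.
R_n = max = 233.3 kips [governs: (ii)]; φR_n = 175 kips.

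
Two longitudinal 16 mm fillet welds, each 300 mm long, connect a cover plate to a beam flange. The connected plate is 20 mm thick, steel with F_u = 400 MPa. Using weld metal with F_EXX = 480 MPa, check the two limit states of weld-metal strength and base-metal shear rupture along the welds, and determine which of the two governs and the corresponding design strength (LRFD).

t_e = 0.707 × 16 = 11.31 mm; L = 600 mm.
Weld metal: φR_n = 0.75 × 0.6 × 480 × 11.31 × 600 × 10⁻³ = 1466 kN.
Base metal (shear rupture): φR_n = 0.75 × 0.6 × 400 × 20 × 600 × 10⁻³ = 2160 kN.
Governing: weld metal.

φR_n ≈ 1470 kN (weld metal governs)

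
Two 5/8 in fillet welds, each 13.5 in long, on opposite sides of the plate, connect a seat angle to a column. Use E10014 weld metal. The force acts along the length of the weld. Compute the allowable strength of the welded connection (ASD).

R_n/Ω ≈ 358 kip

E100XX → F_EXX = 100 ksi.
Effective throat t_e = 0.707 × 0.625 = 0.4419 in.
Total length L = 27 in; A_we = 0.4419 × 27 = 11.93 in².
F_nw = 0.6 F_EXX = 0.6 × 100 = 60 ksi.
R_n = 60 × 11.93 = 715.8 kip; R_n/Ω = 715.8/2.0 = 357.9 kip.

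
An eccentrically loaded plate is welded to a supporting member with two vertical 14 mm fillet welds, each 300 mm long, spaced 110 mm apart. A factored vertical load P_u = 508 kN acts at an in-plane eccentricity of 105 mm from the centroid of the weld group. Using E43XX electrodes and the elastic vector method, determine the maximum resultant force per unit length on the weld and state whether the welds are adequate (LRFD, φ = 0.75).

f_max ≈ 1820 N/mm; adequate

E43XX → F_EXX = 430 MPa.
Total weld length L_w = 600 mm. Treat welds as unit-width lines.
Polar moment about centroid: J = 2[d³/12 + d(b/2)²] = 2[300³/12 + 300×55²] = 6315000 mm³.
Direct shear f_v = P/L_w = 508×10³ / 600 = 846.7 N/mm (vertical).
Torsion M = P·e = 508×10³ × 105 = 53340000 N·mm.
Critical point at (x, y) = (55, 150) from centroid. f_tx = M·y/J = 1267 N/mm; f_ty = M·x/J = 464.6 N/mm.
Resultant f_max = √[f_tx² + (f_v + f_ty)²] = √[1267² + (846.7 + 464.6)²] = 1823 N/mm.
Capacity per unit length: φr_n = 0.75 × 0.6 × 430 × (0.707 × 14) = 1915 N/mm.
1823 ≤ 1915 → adequate.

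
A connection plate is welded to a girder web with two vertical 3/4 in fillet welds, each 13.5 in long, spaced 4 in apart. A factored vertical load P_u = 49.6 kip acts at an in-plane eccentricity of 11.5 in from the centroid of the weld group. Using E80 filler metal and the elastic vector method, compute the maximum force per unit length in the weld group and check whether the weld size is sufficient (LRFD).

f_max ≈ 8.46 kip/in; adequate

E80XX → F_EXX = 80 ksi.
Total weld length L_w = 27 in. Treat welds as unit-width lines.
Polar moment about centroid: J = 2[d³/12 + d(b/2)²] = 2[13.5³/12 + 13.5×2²] = 518.1 in³.
Direct shear f_v = P/L_w = 49.6 / 27 = 1.837 kip/in (vertical).
Torsion M = P·e = 49.6 × 11.5 = 570.4 kip·in.
Critical point at (x, y) = (2, 6.75) from centroid. f_tx = M·y/J = 7.432 kip/in; f_ty = M·x/J = 2.202 kip/in.
Resultant f_max = √[f_tx² + (f_v + f_ty)²] = √[7.432² + (1.837 + 2.202)²] = 8.459 kip/in.
Capacity per unit length: φr_n = 0.75 × 0.6 × 80 × (0.707 × 0.75) = 19.09 kip/in.
8.459 ≤ 19.09 → adequate.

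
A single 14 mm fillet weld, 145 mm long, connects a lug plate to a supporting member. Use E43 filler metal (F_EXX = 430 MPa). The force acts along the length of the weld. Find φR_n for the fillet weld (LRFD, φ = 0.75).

φR_n ≈ 278 kN

Effective throat t_e = 0.707 × 14 = 9.898 mm.
Total length L = 145 mm; A_we = 9.898 × 145 = 1435 mm².
F_nw = 0.6 F_EXX = 0.6 × 430 = 258 MPa.
φR_n = 0.75 × 258 × 1435 × 10⁻³ = 277.7 kN.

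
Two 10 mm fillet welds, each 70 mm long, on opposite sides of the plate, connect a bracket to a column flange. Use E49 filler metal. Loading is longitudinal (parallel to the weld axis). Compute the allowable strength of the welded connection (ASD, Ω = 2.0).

E49XX → F_EXX = 490 MPa.
Effective throat t_e = 0.707 × 10 = 7.07 mm.
Total length L = 140 mm; A_we = 7.07 × 140 = 989.8 mm².
F_nw = 0.6 F_EXX = 0.6 × 490 = 294 MPa.
R_n = 294 × 989.8 × 10⁻³ = 291 kN; R_n/Ω = 291/2.0 = 145.5 kN.

R_n/Ω ≈ 146 kN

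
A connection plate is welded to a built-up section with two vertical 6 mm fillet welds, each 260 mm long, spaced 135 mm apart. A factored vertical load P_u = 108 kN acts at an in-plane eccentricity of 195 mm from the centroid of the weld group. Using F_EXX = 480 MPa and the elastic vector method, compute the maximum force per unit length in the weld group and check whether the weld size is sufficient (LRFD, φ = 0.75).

f_max ≈ 703 N/mm; adequate

Total weld length L_w = 520 mm. Treat welds as unit-width lines.
Polar moment about centroid: J = 2[d³/12 + d(b/2)²] = 2[260³/12 + 260×67.5²] = 5299000 mm³.
Direct shear f_v = P/L_w = 108×10³ / 520 = 207.7 N/mm (vertical).
Torsion M = P·e = 108×10³ × 195 = 21060000 N·mm.
Critical point at (x, y) = (67.5, 130) from centroid. f_tx = M·y/J = 516.7 N/mm; f_ty = M·x/J = 268.3 N/mm.
Resultant f_max = √[f_tx² + (f_v + f_ty)²] = √[516.7² + (207.7 + 268.3)²] = 702.5 N/mm.
Capacity per unit length: φr_n = 0.75 × 0.6 × 480 × (0.707 × 6) = 916.3 N/mm.
702.5 ≤ 916.3 → adequate.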